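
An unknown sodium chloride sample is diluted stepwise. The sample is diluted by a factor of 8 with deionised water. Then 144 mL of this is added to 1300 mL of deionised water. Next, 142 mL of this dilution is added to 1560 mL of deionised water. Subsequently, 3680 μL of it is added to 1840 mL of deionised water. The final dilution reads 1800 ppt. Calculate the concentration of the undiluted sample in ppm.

Overall dilution factor = 8 × 10.03 × 11.99 × 501 = 4.82 × 10⁵.
Original = 1800 ppt × 4.82 × 10⁵ = 8.67 × 10⁸ ppt = 867 ppm.

867 ppm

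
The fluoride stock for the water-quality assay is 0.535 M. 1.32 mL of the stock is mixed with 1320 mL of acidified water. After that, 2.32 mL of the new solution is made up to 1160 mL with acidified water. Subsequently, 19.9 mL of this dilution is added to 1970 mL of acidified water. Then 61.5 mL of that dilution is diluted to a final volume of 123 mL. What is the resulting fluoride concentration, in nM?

5.34 nM

Overall dilution factor = 1001 × 500 × 99.99 × 2 = 1.00 × 10⁸.
0.535 M / 1.00 × 10⁸ = 5.34 × 10⁻⁹ M = 5.34 nM.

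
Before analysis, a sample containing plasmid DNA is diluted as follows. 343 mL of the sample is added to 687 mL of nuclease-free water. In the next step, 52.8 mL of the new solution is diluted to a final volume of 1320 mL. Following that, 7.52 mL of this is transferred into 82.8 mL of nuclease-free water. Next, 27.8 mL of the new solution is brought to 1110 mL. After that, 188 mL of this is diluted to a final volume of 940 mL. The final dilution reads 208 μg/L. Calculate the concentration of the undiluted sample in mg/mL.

Overall dilution factor = 3.003 × 25 × 12.01 × 39.93 × 5 = 1.80 × 10⁵.
Original = 208 μg/L × 1.80 × 10⁵ = 3.74 × 10⁷ μg/L = 37.4 mg/mL.

37.4 mg/mL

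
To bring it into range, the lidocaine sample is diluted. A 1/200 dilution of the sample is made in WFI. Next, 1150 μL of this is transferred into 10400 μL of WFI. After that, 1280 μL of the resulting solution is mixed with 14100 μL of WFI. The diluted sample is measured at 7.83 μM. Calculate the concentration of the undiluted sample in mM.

189 mM

Overall dilution factor = 200 × 10.04 × 12.02 = 2.41 × 10⁴.
Original = 7.83 μM × 2.41 × 10⁴ = 1.89 × 10⁵ μM = 189 mM.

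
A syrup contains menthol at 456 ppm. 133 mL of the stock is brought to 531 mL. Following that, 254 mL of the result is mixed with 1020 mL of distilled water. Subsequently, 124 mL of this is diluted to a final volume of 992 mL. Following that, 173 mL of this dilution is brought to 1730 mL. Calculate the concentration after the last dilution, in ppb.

Overall dilution factor = 3.992 × 5.016 × 8 × 10 = 1602.
456 ppm / 1602 = 0.285 ppm = 285 ppb.

285 ppb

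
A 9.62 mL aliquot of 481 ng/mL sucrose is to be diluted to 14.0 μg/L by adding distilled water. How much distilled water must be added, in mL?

321 mL

14.0 μg/L = 14.0 ng/mL.
V₂ = C₁V₁/C₂ = 481 × 9.62 / 14.0 = 331 mL.
Diluent to add = V₂ − V₁ = 331 − 9.62 = 321 mL.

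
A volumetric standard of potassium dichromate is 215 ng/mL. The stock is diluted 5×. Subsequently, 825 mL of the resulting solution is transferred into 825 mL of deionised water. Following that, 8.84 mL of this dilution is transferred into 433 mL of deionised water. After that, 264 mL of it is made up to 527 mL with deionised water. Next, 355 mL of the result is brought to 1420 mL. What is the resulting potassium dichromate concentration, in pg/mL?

53.9 pg/mL

Overall dilution factor = 5 × 2 × 49.98 × 1.996 × 4 = 3991.
215 ng/mL / 3991 = 0.0539 ng/mL = 53.9 pg/mL.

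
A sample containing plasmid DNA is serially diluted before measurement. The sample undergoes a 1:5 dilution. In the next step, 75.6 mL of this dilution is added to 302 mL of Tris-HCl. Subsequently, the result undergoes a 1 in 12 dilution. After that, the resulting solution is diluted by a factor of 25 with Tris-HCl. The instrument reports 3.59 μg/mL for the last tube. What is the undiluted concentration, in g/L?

Overall dilution factor = 5 × 4.995 × 12 × 25 = 7492.
Original = 3.59 μg/mL × 7492 = 2.69 × 10⁴ μg/mL = 26.9 g/L.

26.9 g/L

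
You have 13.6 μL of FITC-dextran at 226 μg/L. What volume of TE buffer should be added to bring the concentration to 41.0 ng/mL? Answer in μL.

61.4 μL

41.0 ng/mL = 41.0 μg/L.
V₂ = C₁V₁/C₂ = 226 × 13.6 / 41.0 = 75.0 μL.
Diluent to add = V₂ − V₁ = 75.0 − 13.6 = 61.4 μL.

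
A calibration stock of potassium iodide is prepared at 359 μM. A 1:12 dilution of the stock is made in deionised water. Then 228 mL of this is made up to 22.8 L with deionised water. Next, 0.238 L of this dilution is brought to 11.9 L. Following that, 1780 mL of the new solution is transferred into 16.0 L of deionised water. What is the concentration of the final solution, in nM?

0.599 nM

Overall dilution factor = 12 × 100 × 50 × 9.989 = 5.99 × 10⁵.
359 μM / 5.99 × 10⁵ = 5.99 × 10⁻⁴ μM = 0.599 nM.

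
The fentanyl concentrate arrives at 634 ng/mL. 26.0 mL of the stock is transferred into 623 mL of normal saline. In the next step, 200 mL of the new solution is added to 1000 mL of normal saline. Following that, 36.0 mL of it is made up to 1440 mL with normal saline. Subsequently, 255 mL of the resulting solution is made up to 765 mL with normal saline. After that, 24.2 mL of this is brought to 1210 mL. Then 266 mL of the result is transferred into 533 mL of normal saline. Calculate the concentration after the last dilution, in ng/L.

Overall dilution factor = 24.96 × 6 × 40 × 3 × 50 × 3.004 = 2.70 × 10⁶.
634 ng/mL / 2.70 × 10⁶ = 2.35 × 10⁻⁴ ng/mL = 0.235 ng/L.

0.235 ng/L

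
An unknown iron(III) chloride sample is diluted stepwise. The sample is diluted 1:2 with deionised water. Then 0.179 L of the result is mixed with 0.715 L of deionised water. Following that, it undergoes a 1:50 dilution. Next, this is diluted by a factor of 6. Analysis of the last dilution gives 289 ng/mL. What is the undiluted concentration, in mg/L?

Overall dilution factor = 2 × 4.994 × 50 × 6 = 2997.
Original = 289 ng/mL × 2997 = 8.66 × 10⁵ ng/mL = 866 mg/L.

866 mg/L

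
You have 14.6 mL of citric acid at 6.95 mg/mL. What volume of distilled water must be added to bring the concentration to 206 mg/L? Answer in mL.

478 mL

206 mg/L = 0.206 mg/mL.
V₂ = C₁V₁/C₂ = 6.95 × 14.6 / 0.206 = 493 mL.
Diluent to add = V₂ − V₁ = 493 − 14.6 = 478 mL.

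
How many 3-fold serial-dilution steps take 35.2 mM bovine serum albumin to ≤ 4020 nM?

Need 3ⁿ ≥ 8756, so n ≥ log(8756)/log(3) = 8.26.
Minimum whole steps: n = 9.

9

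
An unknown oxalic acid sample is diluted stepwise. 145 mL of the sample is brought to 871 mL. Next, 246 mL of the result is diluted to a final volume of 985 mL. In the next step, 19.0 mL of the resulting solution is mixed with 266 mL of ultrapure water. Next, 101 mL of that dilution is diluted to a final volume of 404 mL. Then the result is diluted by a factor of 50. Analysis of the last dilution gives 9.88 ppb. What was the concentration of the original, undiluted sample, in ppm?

Overall dilution factor = 6.007 × 4.004 × 15 × 4 × 50 = 7.22 × 10⁴.
Original = 9.88 ppb × 7.22 × 10⁴ = 7.13 × 10⁵ ppb = 713 ppm.

713 ppm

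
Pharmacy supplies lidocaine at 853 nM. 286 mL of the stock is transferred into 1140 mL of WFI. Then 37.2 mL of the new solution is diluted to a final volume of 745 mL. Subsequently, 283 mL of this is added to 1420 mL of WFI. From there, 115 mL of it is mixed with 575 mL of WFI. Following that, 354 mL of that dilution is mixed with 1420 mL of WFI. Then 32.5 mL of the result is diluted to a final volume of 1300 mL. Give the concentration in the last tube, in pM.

1.18 pM

Overall dilution factor = 4.986 × 20.03 × 6.018 × 6 × 5.011 × 40 = 7.23 × 10⁵.
853 nM / 7.23 × 10⁵ = 1.18 × 10⁻³ nM = 1.18 pM.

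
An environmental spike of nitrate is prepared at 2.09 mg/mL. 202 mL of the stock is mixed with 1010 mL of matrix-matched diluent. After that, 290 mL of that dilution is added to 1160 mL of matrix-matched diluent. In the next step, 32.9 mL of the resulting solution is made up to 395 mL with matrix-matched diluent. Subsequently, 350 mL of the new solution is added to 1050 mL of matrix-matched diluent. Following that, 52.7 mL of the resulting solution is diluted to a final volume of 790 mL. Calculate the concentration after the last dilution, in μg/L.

96.8 μg/L

Overall dilution factor = 6 × 5 × 12.01 × 4 × 14.99 = 2.16 × 10⁴.
2.09 mg/mL / 2.16 × 10⁴ = 9.68 × 10⁻⁵ mg/mL = 96.8 μg/L.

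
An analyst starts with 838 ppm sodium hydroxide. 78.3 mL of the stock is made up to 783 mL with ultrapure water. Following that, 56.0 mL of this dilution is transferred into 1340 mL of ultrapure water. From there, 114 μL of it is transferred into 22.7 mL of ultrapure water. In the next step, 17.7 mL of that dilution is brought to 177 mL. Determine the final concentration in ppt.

Overall dilution factor = 10 × 24.93 × 200.1 × 10 = 4.99 × 10⁵.
838 ppm / 4.99 × 10⁵ = 1.68 × 10⁻³ ppm = 1680 ppt.

1680 ppt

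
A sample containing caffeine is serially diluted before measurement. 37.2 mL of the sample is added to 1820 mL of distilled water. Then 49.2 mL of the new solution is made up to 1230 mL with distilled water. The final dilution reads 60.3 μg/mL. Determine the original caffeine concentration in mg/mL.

75.3 mg/mL

Overall dilution factor = 49.92 × 25 = 1248.
Original = 60.3 μg/mL × 1248 = 7.53 × 10⁴ μg/mL = 75.3 mg/mL.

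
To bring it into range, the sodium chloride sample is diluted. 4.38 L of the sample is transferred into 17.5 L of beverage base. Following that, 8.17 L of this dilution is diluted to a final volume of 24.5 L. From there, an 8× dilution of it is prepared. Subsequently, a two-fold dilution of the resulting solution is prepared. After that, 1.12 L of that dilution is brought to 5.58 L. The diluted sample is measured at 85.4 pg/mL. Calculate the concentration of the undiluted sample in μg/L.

Overall dilution factor = 4.995 × 2.999 × 8 × 2 × 4.982 = 1194.
Original = 85.4 pg/mL × 1194 = 1.02 × 10⁵ pg/mL = 102 μg/L.

102 μg/L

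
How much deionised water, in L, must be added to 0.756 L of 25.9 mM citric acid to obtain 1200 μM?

15.6 L

1200 μM = 1.20 mM.
V₂ = C₁V₁/C₂ = 25.9 × 0.756 / 1.20 = 16.3 L.
Diluent to add = V₂ − V₁ = 16.3 − 0.756 = 15.6 L.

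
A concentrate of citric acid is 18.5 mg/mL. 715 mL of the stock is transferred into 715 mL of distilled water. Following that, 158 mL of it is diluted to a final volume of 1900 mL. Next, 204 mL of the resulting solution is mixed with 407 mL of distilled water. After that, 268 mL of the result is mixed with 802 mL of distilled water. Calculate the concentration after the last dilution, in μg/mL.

Overall dilution factor = 2 × 12.03 × 2.995 × 3.993 = 288.
18.5 mg/mL / 288 = 0.0643 mg/mL = 64.3 μg/mL.

64.3 μg/mL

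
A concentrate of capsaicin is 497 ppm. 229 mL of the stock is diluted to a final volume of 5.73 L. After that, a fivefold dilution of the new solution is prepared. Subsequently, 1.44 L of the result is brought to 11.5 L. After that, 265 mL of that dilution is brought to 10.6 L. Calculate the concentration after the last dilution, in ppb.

Overall dilution factor = 25.02 × 5 × 7.986 × 40 = 4.00 × 10⁴.
497 ppm / 4.00 × 10⁴ = 0.0124 ppm = 12.4 ppb.

12.4 ppb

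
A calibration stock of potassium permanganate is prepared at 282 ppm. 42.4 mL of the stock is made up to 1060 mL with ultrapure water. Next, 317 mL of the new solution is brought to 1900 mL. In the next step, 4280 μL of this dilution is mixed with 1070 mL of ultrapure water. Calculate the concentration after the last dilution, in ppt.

7500 ppt

Overall dilution factor = 25 × 5.994 × 251 = 3.76 × 10⁴.
282 ppm / 3.76 × 10⁴ = 7.50 × 10⁻³ ppm = 7500 ppt.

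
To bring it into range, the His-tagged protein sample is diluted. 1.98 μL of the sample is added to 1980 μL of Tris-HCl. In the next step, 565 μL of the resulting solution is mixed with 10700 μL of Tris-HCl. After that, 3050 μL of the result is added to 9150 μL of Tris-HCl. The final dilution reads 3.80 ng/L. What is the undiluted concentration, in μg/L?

303 μg/L

Overall dilution factor = 1001 × 19.94 × 4 = 7.98 × 10⁴.
Original = 3.80 ng/L × 7.98 × 10⁴ = 3.03 × 10⁵ ng/L = 303 μg/L.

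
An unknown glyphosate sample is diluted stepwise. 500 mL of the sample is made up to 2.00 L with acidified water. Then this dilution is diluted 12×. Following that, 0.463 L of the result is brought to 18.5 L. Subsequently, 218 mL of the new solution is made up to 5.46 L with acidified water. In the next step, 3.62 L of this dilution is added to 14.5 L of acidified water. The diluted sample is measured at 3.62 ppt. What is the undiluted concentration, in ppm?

0.870 ppm

Overall dilution factor = 4 × 12 × 39.96 × 25.05 × 5.006 = 2.40 × 10⁵.
Original = 3.62 ppt × 2.40 × 10⁵ = 8.70 × 10⁵ ppt = 0.870 ppm.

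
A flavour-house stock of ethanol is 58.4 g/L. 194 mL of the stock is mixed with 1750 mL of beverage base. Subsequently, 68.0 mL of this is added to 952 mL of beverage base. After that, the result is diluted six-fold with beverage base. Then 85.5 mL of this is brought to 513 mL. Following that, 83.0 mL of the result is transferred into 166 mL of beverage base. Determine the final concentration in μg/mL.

Overall dilution factor = 10.02 × 15 × 6 × 6 × 3 = 1.62 × 10⁴.
58.4 g/L / 1.62 × 10⁴ = 3.60 × 10⁻³ g/L = 3.60 μg/mL.

3.60 μg/mL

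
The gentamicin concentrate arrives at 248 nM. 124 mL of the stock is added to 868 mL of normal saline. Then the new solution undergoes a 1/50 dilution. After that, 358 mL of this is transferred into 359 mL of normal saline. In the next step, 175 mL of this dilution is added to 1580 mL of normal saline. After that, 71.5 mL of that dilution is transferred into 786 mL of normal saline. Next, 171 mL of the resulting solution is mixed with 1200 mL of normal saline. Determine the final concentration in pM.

Overall dilution factor = 8 × 50 × 2.003 × 10.03 × 11.99 × 8.018 = 7.73 × 10⁵.
248 nM / 7.73 × 10⁵ = 3.21 × 10⁻⁴ nM = 0.321 pM.

0.321 pM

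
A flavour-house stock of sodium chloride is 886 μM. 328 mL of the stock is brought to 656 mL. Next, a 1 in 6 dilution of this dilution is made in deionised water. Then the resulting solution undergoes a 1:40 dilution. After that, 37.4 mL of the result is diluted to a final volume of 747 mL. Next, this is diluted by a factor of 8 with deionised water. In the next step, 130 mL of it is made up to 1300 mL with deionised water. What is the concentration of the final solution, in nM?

1.16 nM

Overall dilution factor = 2 × 6 × 40 × 19.97 × 8 × 10 = 7.67 × 10⁵.
886 μM / 7.67 × 10⁵ = 1.16 × 10⁻³ μM = 1.16 nM.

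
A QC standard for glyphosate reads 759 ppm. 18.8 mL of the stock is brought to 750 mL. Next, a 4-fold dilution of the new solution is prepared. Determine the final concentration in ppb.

Overall dilution factor = 39.89 × 4 = 160.
759 ppm / 160 = 4.76 ppm = 4760 ppb.

4760 ppb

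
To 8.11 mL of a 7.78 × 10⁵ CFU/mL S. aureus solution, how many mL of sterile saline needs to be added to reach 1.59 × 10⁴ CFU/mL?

V₂ = C₁V₁/C₂ = 7.78 × 10⁵ × 8.11 / 1.59 × 10⁴ = 397 mL.
Diluent to add = V₂ − V₁ = 397 − 8.11 = 389 mL.

389 mL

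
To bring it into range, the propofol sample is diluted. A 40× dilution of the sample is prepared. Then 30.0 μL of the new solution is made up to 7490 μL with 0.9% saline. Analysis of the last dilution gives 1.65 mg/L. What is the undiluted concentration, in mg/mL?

16.5 mg/mL

Overall dilution factor = 40 × 249.7 = 9987.
Original = 1.65 mg/L × 9987 = 1.65 × 10⁴ mg/L = 16.5 mg/mL.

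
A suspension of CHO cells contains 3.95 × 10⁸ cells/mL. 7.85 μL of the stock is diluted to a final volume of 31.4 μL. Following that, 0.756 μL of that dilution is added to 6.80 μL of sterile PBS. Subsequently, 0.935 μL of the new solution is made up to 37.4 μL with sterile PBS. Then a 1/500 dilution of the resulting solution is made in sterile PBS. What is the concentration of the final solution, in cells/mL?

Overall dilution factor = 4 × 9.995 × 40 × 500 = 8.00 × 10⁵.
3.95 × 10⁸ cells/mL / 8.00 × 10⁵ = 494 cells/mL.

494 cells/mL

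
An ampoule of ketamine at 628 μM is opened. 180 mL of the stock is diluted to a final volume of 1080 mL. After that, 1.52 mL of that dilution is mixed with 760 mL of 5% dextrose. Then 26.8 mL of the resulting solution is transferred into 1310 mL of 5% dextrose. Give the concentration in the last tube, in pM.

Overall dilution factor = 6 × 501 × 49.88 = 1.50 × 10⁵.
628 μM / 1.50 × 10⁵ = 4.19 × 10⁻³ μM = 4190 pM.

4190 pM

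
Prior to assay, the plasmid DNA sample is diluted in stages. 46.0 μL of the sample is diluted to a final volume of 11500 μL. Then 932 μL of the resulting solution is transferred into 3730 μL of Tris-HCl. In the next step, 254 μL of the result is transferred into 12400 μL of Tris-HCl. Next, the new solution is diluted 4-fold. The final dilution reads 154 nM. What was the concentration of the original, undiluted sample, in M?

Overall dilution factor = 250 × 5.002 × 49.82 × 4 = 2.49 × 10⁵.
Original = 154 nM × 2.49 × 10⁵ = 3.84 × 10⁷ nM = 0.0384 M.

0.0384 M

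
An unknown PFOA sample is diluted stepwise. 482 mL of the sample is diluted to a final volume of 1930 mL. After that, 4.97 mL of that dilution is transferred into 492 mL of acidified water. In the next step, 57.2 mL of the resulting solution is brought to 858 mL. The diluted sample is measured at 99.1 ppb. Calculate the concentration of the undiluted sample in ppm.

595 ppm

Overall dilution factor = 4.004 × 99.99 × 15 = 6006.
Original = 99.1 ppb × 6006 = 5.95 × 10⁵ ppb = 595 ppm.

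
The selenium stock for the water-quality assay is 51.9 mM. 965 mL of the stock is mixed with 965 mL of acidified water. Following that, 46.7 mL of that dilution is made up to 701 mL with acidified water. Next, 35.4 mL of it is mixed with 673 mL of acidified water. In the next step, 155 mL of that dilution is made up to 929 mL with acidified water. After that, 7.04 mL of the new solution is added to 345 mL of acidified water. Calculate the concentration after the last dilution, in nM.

288 nM

Overall dilution factor = 2 × 15.01 × 20.01 × 5.994 × 50.01 = 1.80 × 10⁵.
51.9 mM / 1.80 × 10⁵ = 2.88 × 10⁻⁴ mM = 288 nM.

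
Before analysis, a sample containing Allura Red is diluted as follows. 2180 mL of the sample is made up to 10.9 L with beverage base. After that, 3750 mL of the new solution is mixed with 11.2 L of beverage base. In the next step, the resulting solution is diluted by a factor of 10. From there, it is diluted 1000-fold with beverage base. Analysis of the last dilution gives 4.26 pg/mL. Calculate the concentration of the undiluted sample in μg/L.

Overall dilution factor = 5 × 3.987 × 10 × 1000 = 1.99 × 10⁵.
Original = 4.26 pg/mL × 1.99 × 10⁵ = 8.49 × 10⁵ pg/mL = 849 μg/L.

849 μg/L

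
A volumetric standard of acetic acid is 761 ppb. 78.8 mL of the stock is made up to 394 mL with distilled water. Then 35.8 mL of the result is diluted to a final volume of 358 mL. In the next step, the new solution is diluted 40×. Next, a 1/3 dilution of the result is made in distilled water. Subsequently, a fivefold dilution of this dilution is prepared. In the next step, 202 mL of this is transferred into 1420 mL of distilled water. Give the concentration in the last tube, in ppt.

Overall dilution factor = 5 × 10 × 40 × 3 × 5 × 8.030 = 2.41 × 10⁵.
761 ppb / 2.41 × 10⁵ = 3.16 × 10⁻³ ppb = 3.16 ppt.

3.16 ppt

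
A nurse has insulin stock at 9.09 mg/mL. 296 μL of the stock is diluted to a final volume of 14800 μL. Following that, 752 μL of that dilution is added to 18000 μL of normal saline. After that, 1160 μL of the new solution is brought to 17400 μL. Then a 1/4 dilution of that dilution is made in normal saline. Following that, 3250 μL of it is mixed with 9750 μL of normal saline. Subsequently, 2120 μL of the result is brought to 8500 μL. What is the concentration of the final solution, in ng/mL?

7.58 ng/mL

Overall dilution factor = 50 × 24.94 × 15 × 4 × 4 × 4.009 = 1.20 × 10⁶.
9.09 mg/mL / 1.20 × 10⁶ = 7.58 × 10⁻⁶ mg/mL = 7.58 ng/mL.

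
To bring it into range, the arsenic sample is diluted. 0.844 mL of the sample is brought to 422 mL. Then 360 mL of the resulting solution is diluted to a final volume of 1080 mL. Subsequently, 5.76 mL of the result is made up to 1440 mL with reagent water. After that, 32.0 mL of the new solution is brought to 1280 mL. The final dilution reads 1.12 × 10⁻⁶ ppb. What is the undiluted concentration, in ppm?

0.0168 ppm

Overall dilution factor = 500 × 3 × 250 × 40 = 1.50 × 10⁷.
Original = 1.12 × 10⁻⁶ ppb × 1.50 × 10⁷ = 16.8 ppb = 0.0168 ppm.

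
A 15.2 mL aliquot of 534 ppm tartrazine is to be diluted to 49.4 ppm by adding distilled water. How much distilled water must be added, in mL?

149 mL

V₂ = C₁V₁/C₂ = 534 × 15.2 / 49.4 = 164 mL.
Diluent to add = V₂ − V₁ = 164 − 15.2 = 149 mL.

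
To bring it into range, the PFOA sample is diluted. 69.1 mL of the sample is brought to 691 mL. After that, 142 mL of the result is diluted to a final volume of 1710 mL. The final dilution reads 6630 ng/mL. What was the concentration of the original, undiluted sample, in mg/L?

Overall dilution factor = 10 × 12.04 = 120.
Original = 6630 ng/mL × 120 = 7.98 × 10⁵ ng/mL = 798 mg/L.

798 mg/L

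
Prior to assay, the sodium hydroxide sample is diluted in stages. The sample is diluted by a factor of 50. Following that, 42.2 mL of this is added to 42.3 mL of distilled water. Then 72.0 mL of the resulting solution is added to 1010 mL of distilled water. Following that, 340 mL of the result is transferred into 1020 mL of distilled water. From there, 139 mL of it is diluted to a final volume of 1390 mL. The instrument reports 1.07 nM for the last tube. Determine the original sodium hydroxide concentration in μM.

64.4 μM

Overall dilution factor = 50 × 2.002 × 15.03 × 4 × 10 = 6.02 × 10⁴.
Original = 1.07 nM × 6.02 × 10⁴ = 6.44 × 10⁴ nM = 64.4 μM.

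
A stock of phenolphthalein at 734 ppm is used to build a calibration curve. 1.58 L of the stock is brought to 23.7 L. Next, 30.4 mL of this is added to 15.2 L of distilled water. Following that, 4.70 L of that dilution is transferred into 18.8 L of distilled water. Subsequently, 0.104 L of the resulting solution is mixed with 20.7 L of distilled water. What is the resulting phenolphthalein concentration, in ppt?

Overall dilution factor = 15 × 501 × 5 × 200.0 = 7.52 × 10⁶.
734 ppm / 7.52 × 10⁶ = 9.77 × 10⁻⁵ ppm = 97.7 ppt.

97.7 ppt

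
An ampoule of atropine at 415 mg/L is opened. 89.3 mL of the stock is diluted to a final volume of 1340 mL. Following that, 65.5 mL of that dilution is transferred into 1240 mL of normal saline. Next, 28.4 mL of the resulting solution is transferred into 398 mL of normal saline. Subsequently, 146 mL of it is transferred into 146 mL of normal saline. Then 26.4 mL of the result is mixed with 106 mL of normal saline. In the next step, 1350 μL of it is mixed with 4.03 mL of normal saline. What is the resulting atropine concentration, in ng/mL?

2.31 ng/mL

Overall dilution factor = 15.01 × 19.93 × 15.01 × 2 × 5.015 × 3.985 = 1.79 × 10⁵.
415 mg/L / 1.79 × 10⁵ = 2.31 × 10⁻³ mg/L = 2.31 ng/mL.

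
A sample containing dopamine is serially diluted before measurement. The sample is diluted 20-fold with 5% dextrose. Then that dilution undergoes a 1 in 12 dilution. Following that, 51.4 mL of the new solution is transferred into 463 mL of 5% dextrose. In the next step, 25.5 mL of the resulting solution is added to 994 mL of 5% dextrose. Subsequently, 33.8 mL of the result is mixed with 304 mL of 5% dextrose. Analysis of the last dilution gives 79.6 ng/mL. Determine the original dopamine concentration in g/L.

Overall dilution factor = 20 × 12 × 10.01 × 39.98 × 9.994 = 9.60 × 10⁵.
Original = 79.6 ng/mL × 9.60 × 10⁵ = 7.64 × 10⁷ ng/mL = 76.4 g/L.

76.4 g/L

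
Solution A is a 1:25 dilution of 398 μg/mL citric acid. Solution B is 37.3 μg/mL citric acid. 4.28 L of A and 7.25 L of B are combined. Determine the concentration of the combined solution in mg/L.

29.4 mg/L

C_A = 398 μg/mL / 25 = 15.9 μg/mL.
C_mix = (C_A·V_A + C_B·V_B)/(V_A + V_B) = (15.9×4.28 + 37.3×7.25) / 11.53 = 29.4 μg/mL = 29.4 mg/L.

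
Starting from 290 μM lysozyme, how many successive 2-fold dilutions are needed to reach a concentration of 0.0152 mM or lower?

5

Need 2ⁿ ≥ 19.1, so n ≥ log(19.1)/log(2) = 4.25.
Minimum whole steps: n = 5.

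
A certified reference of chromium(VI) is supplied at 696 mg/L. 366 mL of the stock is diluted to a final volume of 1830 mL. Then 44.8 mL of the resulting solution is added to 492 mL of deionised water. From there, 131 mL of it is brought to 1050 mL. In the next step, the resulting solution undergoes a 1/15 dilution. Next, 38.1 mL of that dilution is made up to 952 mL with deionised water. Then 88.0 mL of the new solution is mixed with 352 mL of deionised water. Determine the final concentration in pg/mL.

Overall dilution factor = 5 × 11.98 × 8.015 × 15 × 24.99 × 5 = 9.00 × 10⁵.
696 mg/L / 9.00 × 10⁵ = 7.73 × 10⁻⁴ mg/L = 773 pg/mL.

773 pg/mL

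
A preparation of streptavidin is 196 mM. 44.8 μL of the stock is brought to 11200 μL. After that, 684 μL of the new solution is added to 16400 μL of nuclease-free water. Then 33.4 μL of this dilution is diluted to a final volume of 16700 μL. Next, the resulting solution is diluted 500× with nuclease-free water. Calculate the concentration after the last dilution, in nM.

Overall dilution factor = 250 × 24.98 × 500 × 500 = 1.56 × 10⁹.
196 mM / 1.56 × 10⁹ = 1.26 × 10⁻⁷ mM = 0.126 nM.

0.126 nM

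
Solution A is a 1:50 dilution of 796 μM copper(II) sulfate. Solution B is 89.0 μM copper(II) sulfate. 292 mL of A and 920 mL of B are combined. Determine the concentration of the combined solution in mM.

C_A = 796 μM / 50 = 15.9 μM.
C_mix = (C_A·V_A + C_B·V_B)/(V_A + V_B) = (15.9×292 + 89.0×920) / 1212 = 71.4 μM = 0.0714 mM.

0.0714 mM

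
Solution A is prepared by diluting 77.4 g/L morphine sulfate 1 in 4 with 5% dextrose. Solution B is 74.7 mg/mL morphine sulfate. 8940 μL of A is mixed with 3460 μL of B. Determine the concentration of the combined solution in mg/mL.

C_A = 77.4 g/L / 4 = 19.4 g/L.
C_B = 74.7 mg/mL = 74.7 g/L.
C_mix = (C_A·V_A + C_B·V_B)/(V_A + V_B) = (19.4×8940 + 74.7×3460) / 12400 = 34.8 g/L = 34.8 mg/mL.

34.8 mg/mL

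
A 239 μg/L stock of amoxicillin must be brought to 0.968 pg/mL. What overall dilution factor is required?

2.47 × 10⁵

Factor = C₀/C_target = 239 μg/L / 0.968 pg/mL = 2.47 × 10⁵.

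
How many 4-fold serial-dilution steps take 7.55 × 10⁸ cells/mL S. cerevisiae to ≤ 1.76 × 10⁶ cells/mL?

Need 4ⁿ ≥ 429, so n ≥ log(429)/log(4) = 4.37.
Minimum whole steps: n = 5.

5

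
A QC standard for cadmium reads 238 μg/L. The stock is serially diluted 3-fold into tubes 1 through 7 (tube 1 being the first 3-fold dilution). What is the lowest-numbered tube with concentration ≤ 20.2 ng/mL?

Tube n has concentration 238 μg/L / 3ⁿ.
Need 3ⁿ ≥ 238 μg/L / 20.2 ng/mL = 11.8, so n ≥ 2.25.
First such tube: n = 3.

tube 3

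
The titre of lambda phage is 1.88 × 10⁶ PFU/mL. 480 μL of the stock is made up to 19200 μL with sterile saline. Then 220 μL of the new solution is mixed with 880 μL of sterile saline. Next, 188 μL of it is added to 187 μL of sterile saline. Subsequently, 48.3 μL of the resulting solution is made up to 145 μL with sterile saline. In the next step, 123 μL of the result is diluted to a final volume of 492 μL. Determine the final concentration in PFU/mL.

392 PFU/mL

Overall dilution factor = 40 × 5 × 1.995 × 3.002 × 4 = 4791.
1.88 × 10⁶ PFU/mL / 4791 = 392 PFU/mL.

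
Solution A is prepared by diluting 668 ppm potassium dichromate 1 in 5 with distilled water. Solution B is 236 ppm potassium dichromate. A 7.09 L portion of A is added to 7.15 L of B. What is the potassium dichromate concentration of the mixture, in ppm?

185 ppm

C_A = 668 ppm / 5 = 134 ppm.
C_mix = (C_A·V_A + C_B·V_B)/(V_A + V_B) = (134×7.09 + 236×7.15) / 14.24 = 185 ppm.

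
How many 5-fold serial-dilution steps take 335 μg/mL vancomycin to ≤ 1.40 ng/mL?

Need 5ⁿ ≥ 2.39 × 10⁵, so n ≥ log(2.39 × 10⁵)/log(5) = 7.70.
Minimum whole steps: n = 8.

8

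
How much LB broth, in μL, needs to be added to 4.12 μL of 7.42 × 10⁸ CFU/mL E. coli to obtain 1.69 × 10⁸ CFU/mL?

14.0 μL

V₂ = C₁V₁/C₂ = 7.42 × 10⁸ × 4.12 / 1.69 × 10⁸ = 18.1 μL.
Diluent to add = V₂ − V₁ = 18.1 − 4.12 = 14.0 μL.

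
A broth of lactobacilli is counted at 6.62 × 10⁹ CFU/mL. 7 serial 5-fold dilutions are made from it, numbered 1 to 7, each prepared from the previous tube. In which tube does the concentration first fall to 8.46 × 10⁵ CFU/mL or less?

Tube n has concentration 6.62 × 10⁹ CFU/mL / 5ⁿ.
Need 5ⁿ ≥ 6.62 × 10⁹ CFU/mL / 8.46 × 10⁵ CFU/mL = 7825, so n ≥ 5.57.
First such tube: n = 6.

tube 6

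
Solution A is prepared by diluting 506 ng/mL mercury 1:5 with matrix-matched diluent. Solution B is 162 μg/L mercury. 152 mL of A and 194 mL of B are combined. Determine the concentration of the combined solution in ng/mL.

C_A = 506 ng/mL / 5 = 101 ng/mL.
C_B = 162 μg/L = 162 ng/mL.
C_mix = (C_A·V_A + C_B·V_B)/(V_A + V_B) = (101×152 + 162×194) / 346.0 = 135 ng/mL.

135 ng/mL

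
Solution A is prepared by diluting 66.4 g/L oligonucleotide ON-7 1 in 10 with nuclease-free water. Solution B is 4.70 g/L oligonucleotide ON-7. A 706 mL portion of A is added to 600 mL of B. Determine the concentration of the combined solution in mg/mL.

5.75 mg/mL

C_A = 66.4 g/L / 10 = 6.64 g/L.
C_mix = (C_A·V_A + C_B·V_B)/(V_A + V_B) = (6.64×706 + 4.70×600) / 1306 = 5.75 g/L = 5.75 mg/mL.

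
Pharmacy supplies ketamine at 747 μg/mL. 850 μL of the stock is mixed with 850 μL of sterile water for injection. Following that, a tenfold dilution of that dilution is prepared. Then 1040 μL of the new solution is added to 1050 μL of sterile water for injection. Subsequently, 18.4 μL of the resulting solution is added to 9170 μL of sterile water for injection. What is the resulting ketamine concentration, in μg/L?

Overall dilution factor = 2 × 10 × 2.010 × 499.4 = 2.01 × 10⁴.
747 μg/mL / 2.01 × 10⁴ = 0.0372 μg/mL = 37.2 μg/L.

37.2 μg/L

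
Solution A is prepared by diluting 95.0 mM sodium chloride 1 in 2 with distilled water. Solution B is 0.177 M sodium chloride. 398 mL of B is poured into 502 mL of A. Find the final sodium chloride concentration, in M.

C_A = 95.0 mM / 2 = 47.5 mM.
C_B = 0.177 M = 177 mM.
C_mix = (C_A·V_A + C_B·V_B)/(V_A + V_B) = (47.5×502 + 177×398) / 900.0 = 105 mM = 0.105 M.

0.105 M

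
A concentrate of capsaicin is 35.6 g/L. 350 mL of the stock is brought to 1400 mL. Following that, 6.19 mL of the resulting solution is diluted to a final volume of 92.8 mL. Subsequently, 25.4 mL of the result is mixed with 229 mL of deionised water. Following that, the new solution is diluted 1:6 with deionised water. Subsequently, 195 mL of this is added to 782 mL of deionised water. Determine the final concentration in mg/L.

1.97 mg/L

Overall dilution factor = 4 × 14.99 × 10.02 × 6 × 5.010 = 1.81 × 10⁴.
35.6 g/L / 1.81 × 10⁴ = 1.97 × 10⁻³ g/L = 1.97 mg/L.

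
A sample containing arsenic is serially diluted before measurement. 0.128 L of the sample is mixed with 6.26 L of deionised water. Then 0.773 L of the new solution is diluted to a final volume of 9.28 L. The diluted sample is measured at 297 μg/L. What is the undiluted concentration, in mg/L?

Overall dilution factor = 49.91 × 12.01 = 599.
Original = 297 μg/L × 599 = 1.78 × 10⁵ μg/L = 178 mg/L.

178 mg/L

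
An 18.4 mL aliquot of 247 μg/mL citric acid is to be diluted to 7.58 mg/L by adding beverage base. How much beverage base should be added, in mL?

7.58 mg/L = 7.58 μg/mL.
V₂ = C₁V₁/C₂ = 247 × 18.4 / 7.58 = 600 mL.
Diluent to add = V₂ − V₁ = 600 − 18.4 = 581 mL.

581 mL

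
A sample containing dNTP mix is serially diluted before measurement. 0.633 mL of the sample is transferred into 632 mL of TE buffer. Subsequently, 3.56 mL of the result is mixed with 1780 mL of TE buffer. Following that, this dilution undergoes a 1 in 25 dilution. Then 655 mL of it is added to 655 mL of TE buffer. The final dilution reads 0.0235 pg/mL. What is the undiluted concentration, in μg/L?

Overall dilution factor = 999.4 × 501 × 25 × 2 = 2.50 × 10⁷.
Original = 0.0235 pg/mL × 2.50 × 10⁷ = 5.88 × 10⁵ pg/mL = 588 μg/L.

588 μg/L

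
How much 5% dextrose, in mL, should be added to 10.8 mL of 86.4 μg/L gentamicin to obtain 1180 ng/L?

1180 ng/L = 1.18 μg/L.
V₂ = C₁V₁/C₂ = 86.4 × 10.8 / 1.18 = 791 mL.
Diluent to add = V₂ − V₁ = 791 − 10.8 = 780 mL.

780 mL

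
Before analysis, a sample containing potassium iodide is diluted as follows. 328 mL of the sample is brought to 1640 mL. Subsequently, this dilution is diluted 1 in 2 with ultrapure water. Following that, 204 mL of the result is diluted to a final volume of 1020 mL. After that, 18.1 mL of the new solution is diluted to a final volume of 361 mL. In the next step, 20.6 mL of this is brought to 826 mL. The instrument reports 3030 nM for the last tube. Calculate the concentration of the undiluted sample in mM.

Overall dilution factor = 5 × 2 × 5 × 19.94 × 40.10 = 4.00 × 10⁴.
Original = 3030 nM × 4.00 × 10⁴ = 1.21 × 10⁸ nM = 121 mM.

121 mM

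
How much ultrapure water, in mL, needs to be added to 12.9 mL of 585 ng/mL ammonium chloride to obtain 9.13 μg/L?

9.13 μg/L = 9.13 ng/mL.
V₂ = C₁V₁/C₂ = 585 × 12.9 / 9.13 = 827 mL.
Diluent to add = V₂ − V₁ = 827 − 12.9 = 814 mL.

814 mL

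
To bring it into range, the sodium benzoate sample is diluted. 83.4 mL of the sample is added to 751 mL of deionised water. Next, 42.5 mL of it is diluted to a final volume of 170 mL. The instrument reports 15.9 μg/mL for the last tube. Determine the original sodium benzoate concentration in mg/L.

Overall dilution factor = 10.00 × 4 = 40.0.
Original = 15.9 μg/mL × 40.0 = 636 μg/mL = 636 mg/L.

636 mg/L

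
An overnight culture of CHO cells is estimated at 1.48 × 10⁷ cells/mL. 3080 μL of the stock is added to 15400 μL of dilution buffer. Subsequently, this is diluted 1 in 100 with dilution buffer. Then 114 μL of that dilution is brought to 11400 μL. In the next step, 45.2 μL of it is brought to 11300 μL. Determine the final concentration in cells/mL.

0.987 cells/mL

Overall dilution factor = 6 × 100 × 100 × 250 = 1.50 × 10⁷.
1.48 × 10⁷ cells/mL / 1.50 × 10⁷ = 0.987 cells/mL.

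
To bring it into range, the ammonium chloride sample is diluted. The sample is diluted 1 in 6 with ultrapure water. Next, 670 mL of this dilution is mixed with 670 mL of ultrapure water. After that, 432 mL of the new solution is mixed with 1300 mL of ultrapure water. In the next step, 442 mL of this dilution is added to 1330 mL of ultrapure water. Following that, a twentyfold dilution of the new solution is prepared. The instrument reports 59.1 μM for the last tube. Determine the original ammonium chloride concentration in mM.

Overall dilution factor = 6 × 2 × 4.009 × 4.009 × 20 = 3858.
Original = 59.1 μM × 3858 = 2.28 × 10⁵ μM = 228 mM.

228 mM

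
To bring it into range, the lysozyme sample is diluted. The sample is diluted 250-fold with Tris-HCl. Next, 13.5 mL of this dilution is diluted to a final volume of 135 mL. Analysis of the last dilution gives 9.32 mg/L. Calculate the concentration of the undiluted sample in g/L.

Overall dilution factor = 250 × 10 = 2500.
Original = 9.32 mg/L × 2500 = 2.33 × 10⁴ mg/L = 23.3 g/L.

23.3 g/L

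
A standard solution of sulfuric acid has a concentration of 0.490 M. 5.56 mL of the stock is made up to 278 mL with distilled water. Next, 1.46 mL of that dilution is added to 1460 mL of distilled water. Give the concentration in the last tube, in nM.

Overall dilution factor = 50 × 1001 = 5.00 × 10⁴.
0.490 M / 5.00 × 10⁴ = 9.79 × 10⁻⁶ M = 9790 nM.

9790 nM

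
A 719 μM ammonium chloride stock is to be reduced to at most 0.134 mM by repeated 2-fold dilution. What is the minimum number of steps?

Need 2ⁿ ≥ 5.37, so n ≥ log(5.37)/log(2) = 2.42.
Minimum whole steps: n = 3.

3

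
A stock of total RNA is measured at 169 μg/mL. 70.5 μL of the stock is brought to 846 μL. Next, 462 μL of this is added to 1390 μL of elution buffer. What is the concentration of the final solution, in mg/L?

3.51 mg/L

Overall dilution factor = 12 × 4.009 = 48.1.
169 μg/mL / 48.1 = 3.51 μg/mL = 3.51 mg/L.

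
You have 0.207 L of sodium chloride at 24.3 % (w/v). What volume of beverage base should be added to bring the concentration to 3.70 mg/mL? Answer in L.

13.4 L

3.70 mg/mL = 0.370 % (w/v).
V₂ = C₁V₁/C₂ = 24.3 × 0.207 / 0.370 = 13.6 L.
Diluent to add = V₂ − V₁ = 13.6 − 0.207 = 13.4 L.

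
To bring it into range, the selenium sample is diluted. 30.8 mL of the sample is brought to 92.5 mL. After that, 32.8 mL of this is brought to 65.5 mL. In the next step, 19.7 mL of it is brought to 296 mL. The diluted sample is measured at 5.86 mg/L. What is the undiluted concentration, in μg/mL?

528 μg/mL

Overall dilution factor = 3.003 × 1.997 × 15.03 = 90.1.
Original = 5.86 mg/L × 90.1 = 528 mg/L = 528 μg/mL.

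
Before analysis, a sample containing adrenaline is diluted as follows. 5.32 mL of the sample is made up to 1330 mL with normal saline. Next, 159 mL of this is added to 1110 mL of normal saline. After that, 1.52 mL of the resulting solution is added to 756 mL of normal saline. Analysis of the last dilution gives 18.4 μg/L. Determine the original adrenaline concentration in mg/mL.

Overall dilution factor = 250 × 7.981 × 498.4 = 9.94 × 10⁵.
Original = 18.4 μg/L × 9.94 × 10⁵ = 1.83 × 10⁷ μg/L = 18.3 mg/mL.

18.3 mg/mL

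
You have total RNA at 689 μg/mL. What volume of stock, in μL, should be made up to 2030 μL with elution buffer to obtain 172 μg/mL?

507 μL

V₁ = C₂V₂/C₁ = 172 × 2030 / 689 = 507 μL.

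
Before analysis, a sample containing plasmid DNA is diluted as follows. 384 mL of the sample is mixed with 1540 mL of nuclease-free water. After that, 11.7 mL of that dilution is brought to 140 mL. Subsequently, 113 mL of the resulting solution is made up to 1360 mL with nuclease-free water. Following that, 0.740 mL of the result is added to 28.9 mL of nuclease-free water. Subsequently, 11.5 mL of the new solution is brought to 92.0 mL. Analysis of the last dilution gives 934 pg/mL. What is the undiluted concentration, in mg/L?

Overall dilution factor = 5.010 × 11.97 × 12.04 × 40.05 × 8 = 2.31 × 10⁵.
Original = 934 pg/mL × 2.31 × 10⁵ = 2.16 × 10⁸ pg/mL = 216 mg/L.

216 mg/L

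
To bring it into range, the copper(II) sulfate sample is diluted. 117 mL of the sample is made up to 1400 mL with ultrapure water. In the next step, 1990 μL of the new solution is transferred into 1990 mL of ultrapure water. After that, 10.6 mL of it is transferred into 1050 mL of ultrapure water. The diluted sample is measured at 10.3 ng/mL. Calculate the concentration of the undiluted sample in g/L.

Overall dilution factor = 11.97 × 1001 × 100.1 = 1.20 × 10⁶.
Original = 10.3 ng/mL × 1.20 × 10⁶ = 1.23 × 10⁷ ng/mL = 12.3 g/L.

12.3 g/L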